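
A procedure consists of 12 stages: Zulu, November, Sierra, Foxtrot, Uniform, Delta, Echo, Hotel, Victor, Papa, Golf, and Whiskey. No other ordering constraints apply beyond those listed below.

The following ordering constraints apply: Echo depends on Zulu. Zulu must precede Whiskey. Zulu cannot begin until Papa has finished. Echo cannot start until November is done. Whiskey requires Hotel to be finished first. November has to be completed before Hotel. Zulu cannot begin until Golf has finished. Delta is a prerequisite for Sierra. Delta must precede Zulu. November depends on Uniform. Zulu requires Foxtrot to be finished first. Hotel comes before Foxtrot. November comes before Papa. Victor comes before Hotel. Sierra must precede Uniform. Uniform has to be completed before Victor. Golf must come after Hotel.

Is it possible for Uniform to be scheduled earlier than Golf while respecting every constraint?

Every valid ordering already has Uniform before Golf (the constraints require it), so in particular at least one does.

Yes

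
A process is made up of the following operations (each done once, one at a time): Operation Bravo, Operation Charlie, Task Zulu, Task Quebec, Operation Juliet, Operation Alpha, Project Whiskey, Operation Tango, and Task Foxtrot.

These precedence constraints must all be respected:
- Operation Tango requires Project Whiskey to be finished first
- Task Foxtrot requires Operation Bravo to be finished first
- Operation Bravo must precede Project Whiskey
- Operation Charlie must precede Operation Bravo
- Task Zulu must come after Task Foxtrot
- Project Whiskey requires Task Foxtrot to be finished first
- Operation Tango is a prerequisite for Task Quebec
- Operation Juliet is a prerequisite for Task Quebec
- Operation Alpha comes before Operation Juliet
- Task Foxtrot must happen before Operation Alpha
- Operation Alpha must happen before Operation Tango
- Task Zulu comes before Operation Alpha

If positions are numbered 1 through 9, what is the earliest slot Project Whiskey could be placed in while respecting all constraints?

Every operation that must precede Project Whiskey has to come before it. Tracing all chains that end at Project Whiskey, those operations are: Operation Bravo, Operation Charlie, Task Foxtrot — 3 in total.
With 3 mandatory predecessors, the earliest Project Whiskey can sit is position 3+1 = 4, and placing just those 3 first achieves it.

4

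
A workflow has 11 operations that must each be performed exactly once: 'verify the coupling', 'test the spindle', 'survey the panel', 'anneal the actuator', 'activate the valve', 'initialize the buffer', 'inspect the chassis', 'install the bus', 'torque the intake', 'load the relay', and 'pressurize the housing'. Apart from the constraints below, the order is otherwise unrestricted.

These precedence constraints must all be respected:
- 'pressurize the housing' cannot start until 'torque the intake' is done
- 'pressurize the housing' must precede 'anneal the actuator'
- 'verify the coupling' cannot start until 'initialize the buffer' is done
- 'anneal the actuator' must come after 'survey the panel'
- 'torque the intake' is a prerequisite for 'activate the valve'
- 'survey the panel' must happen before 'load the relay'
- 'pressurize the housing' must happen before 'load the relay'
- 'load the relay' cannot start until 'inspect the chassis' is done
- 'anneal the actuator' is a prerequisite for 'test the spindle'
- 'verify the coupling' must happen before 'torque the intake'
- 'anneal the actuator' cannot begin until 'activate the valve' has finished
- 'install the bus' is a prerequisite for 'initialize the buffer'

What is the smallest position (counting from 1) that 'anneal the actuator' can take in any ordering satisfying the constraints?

8

Every operation that must precede 'anneal the actuator' has to come before it. Tracing all chains that end at 'anneal the actuator', those operations are: 'verify the coupling', 'survey the panel', 'activate the valve', 'initialize the buffer', 'install the bus', 'torque the intake', 'pressurize the housing' — 7 in total.
So at minimum 7 operations come before 'anneal the actuator', putting 'anneal the actuator' no earlier than position 8. That position is achievable by scheduling exactly those predecessors first.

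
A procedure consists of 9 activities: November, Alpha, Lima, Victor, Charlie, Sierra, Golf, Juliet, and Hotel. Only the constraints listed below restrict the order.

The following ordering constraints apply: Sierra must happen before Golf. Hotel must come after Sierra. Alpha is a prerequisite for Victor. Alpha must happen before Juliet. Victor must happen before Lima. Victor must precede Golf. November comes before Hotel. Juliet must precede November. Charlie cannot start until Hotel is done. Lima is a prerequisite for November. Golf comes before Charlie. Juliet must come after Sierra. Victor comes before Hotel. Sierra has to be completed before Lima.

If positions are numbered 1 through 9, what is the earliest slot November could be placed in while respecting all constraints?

6

Working backwards through the constraints from November, its full set of required predecessors is Alpha, Lima, Victor, Sierra, Juliet — 5 of them.
With 5 mandatory predecessors, the earliest November can sit is position 5+1 = 6, and placing just those 5 first achieves it.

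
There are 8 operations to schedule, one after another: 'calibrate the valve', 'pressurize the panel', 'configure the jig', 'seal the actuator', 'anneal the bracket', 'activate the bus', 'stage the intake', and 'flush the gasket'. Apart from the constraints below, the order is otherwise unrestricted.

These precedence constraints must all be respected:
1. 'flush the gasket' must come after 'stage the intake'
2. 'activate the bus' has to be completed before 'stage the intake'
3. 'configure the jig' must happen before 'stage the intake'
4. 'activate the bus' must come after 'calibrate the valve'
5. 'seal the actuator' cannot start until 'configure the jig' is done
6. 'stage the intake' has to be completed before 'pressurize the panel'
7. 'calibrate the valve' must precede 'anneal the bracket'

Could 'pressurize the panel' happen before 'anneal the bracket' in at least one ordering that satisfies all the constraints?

Yes

Nothing in the constraints forces 'anneal the bracket' before 'pressurize the panel' — there is no chain from 'anneal the bracket' to 'pressurize the panel'.
So a valid ordering placing 'pressurize the panel' earlier than 'anneal the bracket' exists.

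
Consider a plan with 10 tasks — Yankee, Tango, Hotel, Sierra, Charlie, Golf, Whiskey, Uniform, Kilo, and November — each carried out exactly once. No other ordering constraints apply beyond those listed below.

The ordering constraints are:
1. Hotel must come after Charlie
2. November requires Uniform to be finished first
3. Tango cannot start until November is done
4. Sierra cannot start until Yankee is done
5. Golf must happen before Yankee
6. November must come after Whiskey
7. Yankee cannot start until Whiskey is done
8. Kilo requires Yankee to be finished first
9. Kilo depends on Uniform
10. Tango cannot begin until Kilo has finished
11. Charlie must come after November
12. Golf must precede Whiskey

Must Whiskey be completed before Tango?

Tracing the constraints gives a chain: Whiskey → November → Tango.
Hence Whiskey necessarily comes before Tango.

Yes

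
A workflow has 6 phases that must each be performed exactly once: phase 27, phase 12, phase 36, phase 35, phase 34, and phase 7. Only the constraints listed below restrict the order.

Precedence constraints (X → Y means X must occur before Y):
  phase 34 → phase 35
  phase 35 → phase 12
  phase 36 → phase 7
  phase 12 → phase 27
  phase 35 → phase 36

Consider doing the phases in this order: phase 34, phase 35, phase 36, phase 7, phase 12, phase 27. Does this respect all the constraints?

Going through the constraints one by one, each required predecessor appears earlier in the sequence than its dependent — e.g. phase 35 (position 2) is before phase 12 (position 5), as required.

Yes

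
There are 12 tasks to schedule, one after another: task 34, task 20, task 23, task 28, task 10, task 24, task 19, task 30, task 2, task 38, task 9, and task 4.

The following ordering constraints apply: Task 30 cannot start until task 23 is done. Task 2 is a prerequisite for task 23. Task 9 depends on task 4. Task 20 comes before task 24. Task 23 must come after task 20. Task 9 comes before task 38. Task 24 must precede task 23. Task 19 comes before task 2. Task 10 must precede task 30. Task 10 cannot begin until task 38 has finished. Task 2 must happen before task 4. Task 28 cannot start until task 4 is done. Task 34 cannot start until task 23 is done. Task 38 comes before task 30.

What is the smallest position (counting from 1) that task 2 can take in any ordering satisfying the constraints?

2

Working backwards through the constraints from task 2, its only required predecessor is task 19.
With 1 mandatory predecessor, the earliest task 2 can sit is position 1+1 = 2, and placing just that one first achieves it.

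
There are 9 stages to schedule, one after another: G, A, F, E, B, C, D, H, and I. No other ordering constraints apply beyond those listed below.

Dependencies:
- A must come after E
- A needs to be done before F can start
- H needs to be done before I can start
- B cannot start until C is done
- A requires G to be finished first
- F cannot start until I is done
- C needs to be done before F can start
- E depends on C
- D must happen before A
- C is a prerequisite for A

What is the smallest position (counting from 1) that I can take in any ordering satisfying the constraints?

2

The only stage forced before I (directly or transitively) is H.
With 1 mandatory predecessor, the earliest I can sit is position 1+1 = 2, and placing just that one first achieves it.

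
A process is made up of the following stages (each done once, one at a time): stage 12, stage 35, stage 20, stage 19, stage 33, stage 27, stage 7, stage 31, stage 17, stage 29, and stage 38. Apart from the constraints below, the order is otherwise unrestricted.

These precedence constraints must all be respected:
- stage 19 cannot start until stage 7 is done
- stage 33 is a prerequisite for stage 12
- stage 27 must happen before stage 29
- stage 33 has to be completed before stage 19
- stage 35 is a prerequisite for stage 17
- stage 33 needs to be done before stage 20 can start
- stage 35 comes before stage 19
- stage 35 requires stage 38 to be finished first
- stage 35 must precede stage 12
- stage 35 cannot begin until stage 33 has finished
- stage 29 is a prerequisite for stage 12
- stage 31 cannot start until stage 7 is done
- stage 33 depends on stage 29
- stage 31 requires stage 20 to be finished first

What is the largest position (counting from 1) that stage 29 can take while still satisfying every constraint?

4

Every stage that must follow stage 29 has to come after it. Tracing all chains starting from stage 29, those stages are: stage 12, stage 35, stage 20, stage 19, stage 33, stage 31, stage 17 — 7 in total.
With 7 mandatory successors out of 11 stages total, the latest slot for stage 29 is 11−7 = 4, and it's reachable by doing all non-successors before stage 29.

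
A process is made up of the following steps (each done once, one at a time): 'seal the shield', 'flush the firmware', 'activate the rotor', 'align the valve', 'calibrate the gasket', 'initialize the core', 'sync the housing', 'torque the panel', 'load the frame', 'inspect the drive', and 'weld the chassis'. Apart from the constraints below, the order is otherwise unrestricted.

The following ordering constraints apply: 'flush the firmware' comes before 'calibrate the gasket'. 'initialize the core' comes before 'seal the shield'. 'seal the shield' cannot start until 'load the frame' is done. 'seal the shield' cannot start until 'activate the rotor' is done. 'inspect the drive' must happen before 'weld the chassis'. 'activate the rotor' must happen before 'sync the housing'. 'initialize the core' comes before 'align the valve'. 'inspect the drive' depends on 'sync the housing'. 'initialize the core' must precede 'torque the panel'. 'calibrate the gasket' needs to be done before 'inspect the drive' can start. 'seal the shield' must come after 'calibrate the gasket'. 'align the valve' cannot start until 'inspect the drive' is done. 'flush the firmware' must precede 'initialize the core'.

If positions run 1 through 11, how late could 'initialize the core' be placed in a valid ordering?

8

Following every chain forward from 'initialize the core', the steps that must come later are 'seal the shield', 'align the valve', 'torque the panel' — 3 of them.
So at least 3 steps follow 'initialize the core', putting 'initialize the core' no later than position 8. That position is achievable by scheduling everything else first.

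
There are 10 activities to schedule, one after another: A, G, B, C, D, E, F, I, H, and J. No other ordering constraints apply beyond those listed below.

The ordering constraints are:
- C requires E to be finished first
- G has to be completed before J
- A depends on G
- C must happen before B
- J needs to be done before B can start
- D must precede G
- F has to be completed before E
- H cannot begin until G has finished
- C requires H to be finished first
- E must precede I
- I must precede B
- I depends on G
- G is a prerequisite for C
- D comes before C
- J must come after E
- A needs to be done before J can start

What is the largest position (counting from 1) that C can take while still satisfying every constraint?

9

The only activity forced after C (directly or by a chain) is B.
With 1 mandatory successor out of 10 activities total, the latest slot for C is 10−1 = 9, and it's reachable by doing all non-successors before C.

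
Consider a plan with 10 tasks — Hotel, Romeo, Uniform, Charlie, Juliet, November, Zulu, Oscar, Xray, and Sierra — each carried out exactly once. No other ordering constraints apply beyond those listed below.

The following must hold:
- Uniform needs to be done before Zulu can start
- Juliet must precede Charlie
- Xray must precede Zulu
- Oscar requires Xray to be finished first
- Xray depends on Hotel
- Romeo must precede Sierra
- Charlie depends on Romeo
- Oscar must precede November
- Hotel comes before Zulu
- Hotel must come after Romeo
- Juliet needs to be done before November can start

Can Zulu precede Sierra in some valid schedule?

Yes

The constraints leave Zulu and Sierra unordered relative to each other; nothing requires Sierra earlier.
That means at least one valid schedule has Zulu before Sierra.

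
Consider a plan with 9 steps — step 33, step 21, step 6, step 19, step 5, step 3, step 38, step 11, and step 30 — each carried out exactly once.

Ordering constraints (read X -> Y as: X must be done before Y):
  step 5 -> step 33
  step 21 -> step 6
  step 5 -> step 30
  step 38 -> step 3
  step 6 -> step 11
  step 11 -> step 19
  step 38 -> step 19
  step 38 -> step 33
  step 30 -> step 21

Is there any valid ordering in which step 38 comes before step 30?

The constraints leave step 38 and step 30 unordered relative to each other; nothing requires step 30 earlier.
That means at least one valid schedule has step 38 before step 30.

Yes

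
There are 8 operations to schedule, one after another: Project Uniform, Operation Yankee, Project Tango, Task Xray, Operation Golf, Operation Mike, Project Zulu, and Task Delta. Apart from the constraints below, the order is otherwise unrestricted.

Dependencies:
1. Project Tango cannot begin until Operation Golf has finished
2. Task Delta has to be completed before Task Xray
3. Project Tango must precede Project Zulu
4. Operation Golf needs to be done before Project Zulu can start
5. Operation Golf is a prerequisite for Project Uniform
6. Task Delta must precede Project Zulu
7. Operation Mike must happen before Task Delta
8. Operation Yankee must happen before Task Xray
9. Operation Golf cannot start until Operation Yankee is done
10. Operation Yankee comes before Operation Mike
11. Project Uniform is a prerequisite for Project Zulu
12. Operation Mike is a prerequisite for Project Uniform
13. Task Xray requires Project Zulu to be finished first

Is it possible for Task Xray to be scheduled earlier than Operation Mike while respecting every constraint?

No

There is a dependency chain Operation Mike → Task Delta → Task Xray, so Task Xray always comes after Operation Mike.
So no valid ordering can have Task Xray before Operation Mike.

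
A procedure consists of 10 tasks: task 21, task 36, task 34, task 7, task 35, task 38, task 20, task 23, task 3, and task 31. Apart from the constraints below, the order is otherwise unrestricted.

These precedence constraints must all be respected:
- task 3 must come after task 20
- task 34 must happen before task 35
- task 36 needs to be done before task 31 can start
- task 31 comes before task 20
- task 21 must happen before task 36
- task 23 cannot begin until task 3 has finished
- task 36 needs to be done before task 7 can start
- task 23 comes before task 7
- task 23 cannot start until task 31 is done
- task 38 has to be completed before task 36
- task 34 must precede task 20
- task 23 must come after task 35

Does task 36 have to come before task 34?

No chain of constraints connects task 36 to task 34 in either direction.
A valid ordering placing task 34 before task 36 exists, so the answer is no.

No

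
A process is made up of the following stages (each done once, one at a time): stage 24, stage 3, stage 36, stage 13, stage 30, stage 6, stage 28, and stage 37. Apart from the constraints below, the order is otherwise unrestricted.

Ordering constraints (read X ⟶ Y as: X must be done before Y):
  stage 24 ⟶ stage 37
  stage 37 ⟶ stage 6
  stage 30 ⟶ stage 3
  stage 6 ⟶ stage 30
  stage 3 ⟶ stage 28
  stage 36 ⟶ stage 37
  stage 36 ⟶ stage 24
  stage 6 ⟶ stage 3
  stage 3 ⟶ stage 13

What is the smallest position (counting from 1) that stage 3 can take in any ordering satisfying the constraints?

The stages that are forced before stage 3, directly or transitively, are stage 24, stage 36, stage 30, stage 6, stage 37. That's 5 stages.
So at minimum 5 stages come before stage 3, putting stage 3 no earlier than position 6. That position is achievable by scheduling exactly those predecessors first.

6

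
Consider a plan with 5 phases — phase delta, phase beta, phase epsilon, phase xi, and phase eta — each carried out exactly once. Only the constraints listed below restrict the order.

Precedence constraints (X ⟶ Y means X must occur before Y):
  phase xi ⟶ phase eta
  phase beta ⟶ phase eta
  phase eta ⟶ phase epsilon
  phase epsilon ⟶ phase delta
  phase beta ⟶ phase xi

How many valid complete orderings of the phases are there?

Phase beta is the only phase with nothing required before it, so every ordering starts there.
Continuing from there, at each step only one phase has all its prerequisites placed, so the ordering is fully determined — there is exactly 1.

1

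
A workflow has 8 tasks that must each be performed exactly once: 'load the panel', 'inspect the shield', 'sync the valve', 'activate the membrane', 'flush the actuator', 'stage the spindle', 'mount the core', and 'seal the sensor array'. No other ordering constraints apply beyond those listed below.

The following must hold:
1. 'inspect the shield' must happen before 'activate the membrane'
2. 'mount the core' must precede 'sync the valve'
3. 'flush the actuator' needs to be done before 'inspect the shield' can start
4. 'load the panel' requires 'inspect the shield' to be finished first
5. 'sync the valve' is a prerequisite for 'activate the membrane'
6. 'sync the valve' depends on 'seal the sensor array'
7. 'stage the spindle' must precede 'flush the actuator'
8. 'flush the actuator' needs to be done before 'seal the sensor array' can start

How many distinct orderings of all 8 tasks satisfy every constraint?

46

2 tasks have no prerequisites ('stage the spindle', 'mount the core'), so any of them could come first.
Systematically extending each partial ordering one task at a time and counting, there are 46 complete orderings.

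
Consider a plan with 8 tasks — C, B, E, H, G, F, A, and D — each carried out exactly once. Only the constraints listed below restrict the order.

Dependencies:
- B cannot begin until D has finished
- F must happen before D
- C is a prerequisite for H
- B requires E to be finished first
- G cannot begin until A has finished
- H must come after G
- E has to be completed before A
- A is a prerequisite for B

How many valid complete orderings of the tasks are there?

3 tasks have no prerequisites (C, E, F), so any of them could come first.
Counting all ways to extend the partial order to a total order gives 196.

196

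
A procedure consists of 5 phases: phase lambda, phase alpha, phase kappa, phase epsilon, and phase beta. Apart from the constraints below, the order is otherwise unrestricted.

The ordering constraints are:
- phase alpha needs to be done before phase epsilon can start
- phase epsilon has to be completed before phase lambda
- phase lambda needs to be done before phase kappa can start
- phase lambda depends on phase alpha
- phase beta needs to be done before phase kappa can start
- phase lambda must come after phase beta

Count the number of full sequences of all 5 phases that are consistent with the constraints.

The phases with no prerequisites are phase alpha, phase beta; any of them can be placed first.
Enumerating by repeatedly choosing an available phase (one whose prerequisites are all placed) gives 3 distinct complete orderings.

3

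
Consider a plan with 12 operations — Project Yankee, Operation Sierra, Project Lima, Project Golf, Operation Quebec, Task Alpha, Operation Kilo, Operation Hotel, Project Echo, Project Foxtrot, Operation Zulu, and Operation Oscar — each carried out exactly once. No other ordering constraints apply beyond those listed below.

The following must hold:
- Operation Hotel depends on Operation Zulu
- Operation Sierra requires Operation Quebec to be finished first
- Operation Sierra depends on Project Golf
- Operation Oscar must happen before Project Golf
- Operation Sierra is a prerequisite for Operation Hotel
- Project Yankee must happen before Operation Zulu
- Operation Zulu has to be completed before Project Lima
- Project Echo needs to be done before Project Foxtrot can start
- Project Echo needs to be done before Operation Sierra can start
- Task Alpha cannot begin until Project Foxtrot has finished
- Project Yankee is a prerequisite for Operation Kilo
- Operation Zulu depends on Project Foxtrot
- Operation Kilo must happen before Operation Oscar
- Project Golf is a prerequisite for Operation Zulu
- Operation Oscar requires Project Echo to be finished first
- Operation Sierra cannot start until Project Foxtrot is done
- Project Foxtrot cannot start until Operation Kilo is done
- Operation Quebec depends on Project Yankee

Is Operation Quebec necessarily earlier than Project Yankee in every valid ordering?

The constraints actually force Project Yankee before Operation Quebec (via Project Yankee → Operation Quebec), not the other way around.
So Operation Quebec never precedes Project Yankee.

No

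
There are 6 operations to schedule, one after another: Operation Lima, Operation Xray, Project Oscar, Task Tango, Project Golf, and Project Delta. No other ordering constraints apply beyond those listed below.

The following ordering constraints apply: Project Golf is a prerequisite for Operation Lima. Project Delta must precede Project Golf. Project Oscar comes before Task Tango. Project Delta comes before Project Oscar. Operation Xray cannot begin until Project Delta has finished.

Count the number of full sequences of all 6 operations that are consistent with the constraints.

Only Project Delta has no prerequisites, so it must go first.
Systematically extending each partial ordering one operation at a time and counting, there are 30 complete orderings.

30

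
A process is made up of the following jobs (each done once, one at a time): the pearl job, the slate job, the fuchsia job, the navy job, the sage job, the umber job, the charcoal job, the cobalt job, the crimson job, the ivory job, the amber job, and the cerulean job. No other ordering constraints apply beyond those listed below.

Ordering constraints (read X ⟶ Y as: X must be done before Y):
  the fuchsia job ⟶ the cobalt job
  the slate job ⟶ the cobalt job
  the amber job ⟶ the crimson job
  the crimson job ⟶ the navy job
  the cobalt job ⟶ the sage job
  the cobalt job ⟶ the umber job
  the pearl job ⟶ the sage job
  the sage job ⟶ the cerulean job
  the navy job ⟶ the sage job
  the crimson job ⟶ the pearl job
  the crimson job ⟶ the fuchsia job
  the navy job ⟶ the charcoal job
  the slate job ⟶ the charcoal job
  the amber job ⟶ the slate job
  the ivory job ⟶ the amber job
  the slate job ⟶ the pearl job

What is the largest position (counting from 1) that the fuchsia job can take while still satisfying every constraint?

8

Every job that must follow the fuchsia job has to come after it. Tracing all chains starting from the fuchsia job, those jobs are: the sage job, the umber job, the cobalt job, the cerulean job — 4 in total.
With 4 mandatory successors out of 12 jobs total, the latest slot for the fuchsia job is 12−4 = 8, and it's reachable by doing all non-successors before the fuchsia job.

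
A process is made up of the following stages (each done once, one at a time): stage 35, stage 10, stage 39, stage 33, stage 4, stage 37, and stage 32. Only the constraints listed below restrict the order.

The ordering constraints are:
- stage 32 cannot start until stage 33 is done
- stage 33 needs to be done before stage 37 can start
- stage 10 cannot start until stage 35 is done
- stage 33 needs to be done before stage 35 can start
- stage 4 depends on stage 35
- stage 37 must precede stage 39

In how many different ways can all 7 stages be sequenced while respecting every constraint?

120

Stage 33 is the only stage with nothing required before it, so every ordering starts there.
Counting all ways to extend the partial order to a total order gives 120.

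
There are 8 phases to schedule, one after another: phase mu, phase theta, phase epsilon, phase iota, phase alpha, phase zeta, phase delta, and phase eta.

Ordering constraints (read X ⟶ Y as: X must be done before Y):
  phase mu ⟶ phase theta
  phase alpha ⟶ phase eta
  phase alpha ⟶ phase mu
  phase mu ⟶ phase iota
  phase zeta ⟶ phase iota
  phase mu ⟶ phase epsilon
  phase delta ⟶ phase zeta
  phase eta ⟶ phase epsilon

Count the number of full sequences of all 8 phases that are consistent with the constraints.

248

2 phases have no prerequisites (phase alpha, phase delta), so any of them could come first.
Enumerating by repeatedly choosing an available phase (one whose prerequisites are all placed) gives 248 distinct complete orderings.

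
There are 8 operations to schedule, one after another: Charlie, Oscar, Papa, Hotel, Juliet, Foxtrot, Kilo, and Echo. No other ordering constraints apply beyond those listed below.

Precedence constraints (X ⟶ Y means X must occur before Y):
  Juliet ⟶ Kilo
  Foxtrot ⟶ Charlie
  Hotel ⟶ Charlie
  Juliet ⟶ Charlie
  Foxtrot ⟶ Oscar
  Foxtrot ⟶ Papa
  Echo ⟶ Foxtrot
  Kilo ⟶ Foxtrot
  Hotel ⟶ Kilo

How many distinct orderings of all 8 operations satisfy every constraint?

The operations with no prerequisites are Hotel, Juliet, Echo; any of them can be placed first.
Counting all ways to extend the partial order to a total order gives 48.

48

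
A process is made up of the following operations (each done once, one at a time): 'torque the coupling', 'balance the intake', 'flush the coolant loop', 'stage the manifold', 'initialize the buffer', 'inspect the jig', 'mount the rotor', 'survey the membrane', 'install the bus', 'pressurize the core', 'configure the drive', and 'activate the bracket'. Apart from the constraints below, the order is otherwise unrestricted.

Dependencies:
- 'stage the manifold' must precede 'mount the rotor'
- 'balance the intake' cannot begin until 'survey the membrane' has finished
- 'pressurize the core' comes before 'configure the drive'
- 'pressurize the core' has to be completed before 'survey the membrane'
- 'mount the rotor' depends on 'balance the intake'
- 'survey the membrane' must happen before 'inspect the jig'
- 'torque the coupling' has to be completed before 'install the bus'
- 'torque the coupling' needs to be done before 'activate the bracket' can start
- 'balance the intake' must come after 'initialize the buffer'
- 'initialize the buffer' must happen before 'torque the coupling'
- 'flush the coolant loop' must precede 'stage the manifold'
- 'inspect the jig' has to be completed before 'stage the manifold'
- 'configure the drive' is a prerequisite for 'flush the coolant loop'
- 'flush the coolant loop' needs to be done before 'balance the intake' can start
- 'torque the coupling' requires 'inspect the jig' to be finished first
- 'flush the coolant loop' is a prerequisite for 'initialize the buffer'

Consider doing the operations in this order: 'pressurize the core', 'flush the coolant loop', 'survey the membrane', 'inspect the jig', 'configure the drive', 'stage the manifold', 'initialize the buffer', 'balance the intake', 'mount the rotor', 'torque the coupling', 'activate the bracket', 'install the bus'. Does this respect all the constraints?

No

Here 'configure the drive' comes after 'flush the coolant loop'.
But one of the constraints requires 'configure the drive' before 'flush the coolant loop', so this ordering violates it.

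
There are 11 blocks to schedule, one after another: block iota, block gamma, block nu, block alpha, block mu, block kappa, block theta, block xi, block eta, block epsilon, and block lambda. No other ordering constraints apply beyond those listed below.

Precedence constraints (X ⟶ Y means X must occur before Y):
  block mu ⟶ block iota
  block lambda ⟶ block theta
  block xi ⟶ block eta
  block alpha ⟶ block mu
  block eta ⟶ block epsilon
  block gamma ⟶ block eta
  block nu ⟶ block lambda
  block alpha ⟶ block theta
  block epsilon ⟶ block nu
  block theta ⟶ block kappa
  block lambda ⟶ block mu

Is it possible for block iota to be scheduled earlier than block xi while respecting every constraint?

Following block xi → block eta → block epsilon → block nu → block lambda → block mu → block iota, block xi must precede block iota in every valid ordering.
Hence block iota can never be scheduled before block xi.

No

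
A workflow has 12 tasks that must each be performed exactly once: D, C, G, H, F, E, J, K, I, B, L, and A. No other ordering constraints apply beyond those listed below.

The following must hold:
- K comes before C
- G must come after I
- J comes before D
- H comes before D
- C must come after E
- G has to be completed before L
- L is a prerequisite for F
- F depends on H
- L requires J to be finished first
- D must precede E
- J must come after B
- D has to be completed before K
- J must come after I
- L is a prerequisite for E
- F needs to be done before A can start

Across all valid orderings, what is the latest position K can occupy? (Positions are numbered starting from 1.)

The only task forced after K (directly or by a chain) is C.
With 1 mandatory successor out of 12 tasks total, the latest slot for K is 12−1 = 11, and it's reachable by doing all non-successors before K.

11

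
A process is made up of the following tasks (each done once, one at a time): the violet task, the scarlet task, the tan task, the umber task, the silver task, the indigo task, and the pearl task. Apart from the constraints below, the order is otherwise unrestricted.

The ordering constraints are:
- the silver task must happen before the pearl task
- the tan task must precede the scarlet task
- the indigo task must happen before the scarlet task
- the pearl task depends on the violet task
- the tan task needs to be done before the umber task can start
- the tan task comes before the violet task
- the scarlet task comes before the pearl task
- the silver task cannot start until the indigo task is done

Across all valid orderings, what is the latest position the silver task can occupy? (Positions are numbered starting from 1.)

6

Following the constraints forward from the silver task, its only required successor is the pearl task.
With 1 mandatory successor out of 7 tasks total, the latest slot for the silver task is 7−1 = 6, and it's reachable by doing all non-successors before the silver task.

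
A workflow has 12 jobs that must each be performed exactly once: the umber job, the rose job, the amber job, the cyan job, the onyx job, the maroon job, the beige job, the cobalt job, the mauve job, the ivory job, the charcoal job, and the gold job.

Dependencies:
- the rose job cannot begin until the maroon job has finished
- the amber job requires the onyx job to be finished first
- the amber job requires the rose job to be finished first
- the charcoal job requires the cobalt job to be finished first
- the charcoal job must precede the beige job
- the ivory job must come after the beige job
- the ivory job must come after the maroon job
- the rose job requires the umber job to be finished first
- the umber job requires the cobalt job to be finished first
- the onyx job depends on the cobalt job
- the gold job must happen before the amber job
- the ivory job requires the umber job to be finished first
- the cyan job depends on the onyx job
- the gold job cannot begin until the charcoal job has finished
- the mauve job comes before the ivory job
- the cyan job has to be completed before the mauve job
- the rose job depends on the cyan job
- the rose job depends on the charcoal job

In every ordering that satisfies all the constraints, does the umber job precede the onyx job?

No

The umber job and the onyx job are not related by any chain of constraints.
A valid ordering placing the onyx job before the umber job exists, so the answer is no.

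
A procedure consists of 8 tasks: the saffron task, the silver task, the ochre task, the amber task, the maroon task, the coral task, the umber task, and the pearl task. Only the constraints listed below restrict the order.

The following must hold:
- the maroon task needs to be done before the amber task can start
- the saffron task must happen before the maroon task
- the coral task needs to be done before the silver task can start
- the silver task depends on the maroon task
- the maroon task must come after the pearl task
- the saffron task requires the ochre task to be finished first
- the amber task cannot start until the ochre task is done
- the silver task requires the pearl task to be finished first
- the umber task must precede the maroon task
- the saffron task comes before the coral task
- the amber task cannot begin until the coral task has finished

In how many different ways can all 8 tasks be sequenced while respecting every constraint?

64

The tasks with no prerequisites are the ochre task, the umber task, the pearl task; any of them can be placed first.
Systematically extending each partial ordering one task at a time and counting, there are 64 complete orderings.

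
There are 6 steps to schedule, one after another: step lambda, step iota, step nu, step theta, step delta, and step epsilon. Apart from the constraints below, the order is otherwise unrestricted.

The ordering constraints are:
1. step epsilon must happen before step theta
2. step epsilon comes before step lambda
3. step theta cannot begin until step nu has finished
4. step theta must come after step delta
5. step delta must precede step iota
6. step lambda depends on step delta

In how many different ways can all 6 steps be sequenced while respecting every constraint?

57

The steps with no prerequisites are step nu, step delta, step epsilon; any of them can be placed first.
Enumerating by repeatedly choosing an available step (one whose prerequisites are all placed) gives 57 distinct complete orderings.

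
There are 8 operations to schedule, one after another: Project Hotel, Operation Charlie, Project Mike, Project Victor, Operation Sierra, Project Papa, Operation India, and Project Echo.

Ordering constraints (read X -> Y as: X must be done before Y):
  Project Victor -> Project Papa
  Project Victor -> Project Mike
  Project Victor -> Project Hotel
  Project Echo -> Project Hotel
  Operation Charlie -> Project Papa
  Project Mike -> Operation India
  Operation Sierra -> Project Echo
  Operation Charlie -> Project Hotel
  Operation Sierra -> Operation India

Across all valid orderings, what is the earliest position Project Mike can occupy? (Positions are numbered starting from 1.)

2

Working backwards through the constraints from Project Mike, its only required predecessor is Project Victor.
With 1 mandatory predecessor, the earliest Project Mike can sit is position 1+1 = 2, and placing just that one first achieves it.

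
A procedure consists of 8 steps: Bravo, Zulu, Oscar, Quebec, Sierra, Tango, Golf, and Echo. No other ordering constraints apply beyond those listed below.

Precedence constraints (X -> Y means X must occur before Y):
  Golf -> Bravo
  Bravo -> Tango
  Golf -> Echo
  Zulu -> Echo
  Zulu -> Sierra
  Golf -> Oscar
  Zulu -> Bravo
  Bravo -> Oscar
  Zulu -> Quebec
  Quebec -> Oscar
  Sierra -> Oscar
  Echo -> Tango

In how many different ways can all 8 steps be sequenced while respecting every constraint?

The steps with no prerequisites are Zulu, Golf; any of them can be placed first.
Systematically extending each partial ordering one step at a time and counting, there are 182 complete orderings.

182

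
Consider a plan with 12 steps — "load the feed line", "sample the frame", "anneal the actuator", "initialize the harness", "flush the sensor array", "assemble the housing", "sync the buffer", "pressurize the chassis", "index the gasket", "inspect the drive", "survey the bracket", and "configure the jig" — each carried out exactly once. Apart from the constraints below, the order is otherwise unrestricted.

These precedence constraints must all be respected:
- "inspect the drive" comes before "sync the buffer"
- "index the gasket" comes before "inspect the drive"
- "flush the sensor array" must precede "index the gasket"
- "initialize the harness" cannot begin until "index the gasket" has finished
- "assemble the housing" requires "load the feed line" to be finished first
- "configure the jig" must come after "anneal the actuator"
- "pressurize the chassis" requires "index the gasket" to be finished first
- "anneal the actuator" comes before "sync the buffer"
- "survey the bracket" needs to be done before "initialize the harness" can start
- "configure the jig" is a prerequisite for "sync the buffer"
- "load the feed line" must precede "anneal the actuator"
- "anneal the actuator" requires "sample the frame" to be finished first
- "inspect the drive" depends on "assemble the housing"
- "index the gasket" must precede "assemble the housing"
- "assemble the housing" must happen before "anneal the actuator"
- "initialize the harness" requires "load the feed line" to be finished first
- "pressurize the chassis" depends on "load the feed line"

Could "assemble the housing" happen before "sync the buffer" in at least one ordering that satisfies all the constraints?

Yes

"assemble the housing" is actually forced before "sync the buffer" by the constraints, so certainly some valid ordering has "assemble the housing" first.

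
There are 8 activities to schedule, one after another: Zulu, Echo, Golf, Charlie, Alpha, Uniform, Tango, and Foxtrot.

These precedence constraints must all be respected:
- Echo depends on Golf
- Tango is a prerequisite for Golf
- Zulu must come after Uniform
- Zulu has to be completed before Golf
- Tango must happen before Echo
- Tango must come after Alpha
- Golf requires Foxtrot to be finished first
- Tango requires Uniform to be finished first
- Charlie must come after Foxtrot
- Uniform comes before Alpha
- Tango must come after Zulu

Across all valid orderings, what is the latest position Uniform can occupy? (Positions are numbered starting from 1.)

Following every chain forward from Uniform, the activities that must come later are Zulu, Echo, Golf, Alpha, Tango — 5 of them.
So at least 5 activities follow Uniform, putting Uniform no later than position 3. That position is achievable by scheduling everything else first.

3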